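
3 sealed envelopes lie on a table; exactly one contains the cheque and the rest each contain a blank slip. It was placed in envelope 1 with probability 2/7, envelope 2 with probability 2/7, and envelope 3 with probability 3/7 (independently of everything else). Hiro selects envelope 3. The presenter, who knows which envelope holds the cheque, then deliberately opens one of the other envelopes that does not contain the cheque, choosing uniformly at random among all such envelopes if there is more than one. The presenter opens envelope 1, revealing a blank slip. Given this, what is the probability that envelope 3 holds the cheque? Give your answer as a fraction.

Apply Bayes' rule, conditioning on where the cheque actually is.
If it is in envelope 1 (prior 2/7): the presenter opened envelope 1, so this case is ruled out; weight (2/7)·0 = 0.
If it is in envelope 2 (prior 2/7): the presenter has no choice, probability 1; weight (2/7)·1 = 2/7.
If it is in envelope 3 (prior 3/7): the presenter has 2 equally likely choices, so probability 1/2; weight (3/7)·(1/2) = 3/14.
The weights sum to 1/2.
So P(the cheque in envelope 3 | the presenter opened envelope 1) = (3/14) / (1/2) = 3/7.

3/7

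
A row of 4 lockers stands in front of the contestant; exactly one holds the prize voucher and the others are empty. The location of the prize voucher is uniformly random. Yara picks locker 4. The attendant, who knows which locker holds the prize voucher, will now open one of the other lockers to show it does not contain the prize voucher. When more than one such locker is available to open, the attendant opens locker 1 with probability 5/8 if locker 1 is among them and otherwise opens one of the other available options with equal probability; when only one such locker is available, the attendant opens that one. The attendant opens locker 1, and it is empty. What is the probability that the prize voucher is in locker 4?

1/3

Apply Bayes' rule, conditioning on where the prize voucher actually is.
If it is in locker 1 (prior 1/4): the attendant opened locker 1, so this case is ruled out; weight (1/4)·0 = 0.
If it is in any of lockers 2, 3, and 4 (prior 1/4 each): locker 1 is available, opened with probability 5/8; weight (1/4)·(5/8) = 5/32 each.
The weights sum to 15/32.
So P(the prize voucher in locker 4 | the attendant opened locker 1) = (5/32) / (15/32) = 1/3.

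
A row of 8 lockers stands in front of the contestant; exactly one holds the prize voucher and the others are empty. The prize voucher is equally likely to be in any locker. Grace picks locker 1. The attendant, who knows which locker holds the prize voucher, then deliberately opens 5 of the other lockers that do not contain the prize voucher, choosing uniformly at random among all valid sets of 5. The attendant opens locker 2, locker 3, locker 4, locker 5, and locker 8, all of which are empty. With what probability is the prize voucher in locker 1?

1/8

Consider each possible location of the prize voucher in turn.
If it is in locker 1 (prior 1/8): the attendant has 21 equally likely choices, so probability 1/21; weight (1/8)·(1/21) = 1/168.
If it is in any of lockers 2, 3, 4, 5, and 8 (prior 1/8 each): that locker was opened and seen not to hold the prize — ruled out; weight (1/8)·0 = 0 each.
If it is in either of lockers 6 and 7 (prior 1/8 each): the attendant has 6 equally likely choices, so probability 1/6; weight (1/8)·(1/6) = 1/48 each.
The weights sum to 1/21.
So P(the prize voucher in locker 1 | the attendant opened locker 2, locker 3, locker 4, locker 5, and locker 8) = (1/168) / (1/21) = 1/8.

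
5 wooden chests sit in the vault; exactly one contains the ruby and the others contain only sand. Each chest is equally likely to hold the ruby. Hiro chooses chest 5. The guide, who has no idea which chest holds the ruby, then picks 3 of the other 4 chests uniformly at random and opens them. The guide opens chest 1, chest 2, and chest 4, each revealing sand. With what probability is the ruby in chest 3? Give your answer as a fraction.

Apply Bayes' rule, conditioning on where the ruby actually is.
If it is in any of chests 1, 2, and 4 (prior 1/5 each): that chest was opened and seen not to hold the prize — ruled out; weight (1/5)·0 = 0 each.
If it is in either of chests 3 and 5 (prior 1/5 each): the guide picks exactly this set with probability 1/4 regardless, and none is the prize; weight (1/5)·(1/4) = 1/20 each.
The weights sum to 1/10.
So P(the ruby in chest 3 | the guide opened chest 1, chest 2, and chest 4) = (1/20) / (1/10) = 1/2.

1/2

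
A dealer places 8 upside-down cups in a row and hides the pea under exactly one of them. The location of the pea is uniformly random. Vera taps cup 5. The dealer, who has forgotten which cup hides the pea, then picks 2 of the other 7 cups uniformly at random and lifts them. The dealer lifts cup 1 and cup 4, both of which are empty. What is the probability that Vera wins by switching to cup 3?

Condition on the true location of the pea.
If it is under either of cups 1 and 4 (prior 1/8 each): that cup was opened and seen not to hold the prize — ruled out; weight (1/8)·0 = 0 each.
If it is under any of cups 2, 3, 5, 6, 7, and 8 (prior 1/8 each): the dealer picks exactly this set with probability 1/21 regardless, and none is the prize; weight (1/8)·(1/21) = 1/168 each.
The weights sum to 1/28.
So P(the pea under cup 3 | the dealer opened cup 1 and cup 4) = (1/168) / (1/28) = 1/6.

1/6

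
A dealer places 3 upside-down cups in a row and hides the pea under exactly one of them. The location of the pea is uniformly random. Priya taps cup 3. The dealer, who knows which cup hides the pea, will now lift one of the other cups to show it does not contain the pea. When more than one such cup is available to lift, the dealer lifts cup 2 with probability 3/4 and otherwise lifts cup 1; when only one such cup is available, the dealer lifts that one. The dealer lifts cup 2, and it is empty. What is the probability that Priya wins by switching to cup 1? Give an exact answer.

Condition on the true location of the pea.
If it is under cup 1 (prior 1/3): only cup 2 is available, probability 1; weight (1/3)·1 = 1/3.
If it is under cup 2 (prior 1/3): the dealer opened cup 2, so this case is ruled out; weight (1/3)·0 = 0.
If it is under cup 3 (prior 1/3): cup 2 is available, opened with probability 3/4; weight (1/3)·(3/4) = 1/4.
The weights sum to 7/12.
So P(the pea under cup 1 | the dealer opened cup 2) = (1/3) / (7/12) = 4/7.

4/7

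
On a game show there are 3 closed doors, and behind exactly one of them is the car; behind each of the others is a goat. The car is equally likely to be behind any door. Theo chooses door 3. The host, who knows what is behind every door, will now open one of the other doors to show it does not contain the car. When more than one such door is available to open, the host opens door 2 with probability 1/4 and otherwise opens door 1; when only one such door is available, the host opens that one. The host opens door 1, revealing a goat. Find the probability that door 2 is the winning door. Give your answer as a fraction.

4/7

Condition on the true location of the car.
If it is behind door 1 (prior 1/3): the host opened door 1, so this case is ruled out; weight (1/3)·0 = 0.
If it is behind door 2 (prior 1/3): only door 1 is available, probability 1; weight (1/3)·1 = 1/3.
If it is behind door 3 (prior 1/3): door 2 is available but not opened, probability 3/4; weight (1/3)·(3/4) = 1/4.
The weights sum to 7/12.
So P(the car behind door 2 | the host opened door 1) = (1/3) / (7/12) = 4/7.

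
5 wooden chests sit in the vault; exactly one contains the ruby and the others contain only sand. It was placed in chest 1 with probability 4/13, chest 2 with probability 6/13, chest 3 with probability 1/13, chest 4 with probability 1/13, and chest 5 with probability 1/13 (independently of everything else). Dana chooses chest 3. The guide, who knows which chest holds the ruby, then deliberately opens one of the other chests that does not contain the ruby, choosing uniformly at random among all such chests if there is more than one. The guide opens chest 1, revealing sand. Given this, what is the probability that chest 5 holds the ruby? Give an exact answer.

Condition on the true location of the ruby.
If it is in chest 1 (prior 4/13): the guide opened chest 1, so this case is ruled out; weight (4/13)·0 = 0.
If it is in chest 2 (prior 6/13): the guide has 3 equally likely choices, so probability 1/3; weight (6/13)·(1/3) = 2/13.
If it is in chest 3 (prior 1/13): the guide has 4 equally likely choices, so probability 1/4; weight (1/13)·(1/4) = 1/52.
If it is in either of chests 4 and 5 (prior 1/13 each): the guide has 3 equally likely choices, so probability 1/3; weight (1/13)·(1/3) = 1/39 each.
The weights sum to 35/156.
So P(the ruby in chest 5 | the guide opened chest 1) = (1/39) / (35/156) = 4/35.

4/35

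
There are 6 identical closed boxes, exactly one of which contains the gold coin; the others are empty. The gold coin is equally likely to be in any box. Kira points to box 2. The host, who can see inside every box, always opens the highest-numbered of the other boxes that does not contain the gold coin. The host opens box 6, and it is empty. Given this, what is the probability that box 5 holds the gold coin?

1/5

Consider each possible location of the gold coin in turn.
If it is in any of boxes 1, 2, 3, 4, and 5 (prior 1/6 each): box 6 is the highest-numbered option available, probability 1; weight (1/6)·1 = 1/6 each.
If it is in box 6 (prior 1/6): the host opened box 6, so this case is ruled out; weight (1/6)·0 = 0.
The weights sum to 5/6.
So P(the gold coin in box 5 | the host opened box 6) = (1/6) / (5/6) = 1/5.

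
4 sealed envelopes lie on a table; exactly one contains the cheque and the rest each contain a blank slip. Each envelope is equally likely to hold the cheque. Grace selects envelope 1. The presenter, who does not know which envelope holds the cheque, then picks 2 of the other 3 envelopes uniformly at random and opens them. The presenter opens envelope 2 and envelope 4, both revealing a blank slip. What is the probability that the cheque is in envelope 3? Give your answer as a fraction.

Condition on the true location of the cheque.
If it is in either of envelopes 1 and 3 (prior 1/4 each): the presenter picks exactly this set with probability 1/3 regardless, and none is the prize; weight (1/4)·(1/3) = 1/12 each.
If it is in either of envelopes 2 and 4 (prior 1/4 each): that envelope was opened and seen not to hold the prize — ruled out; weight (1/4)·0 = 0 each.
The weights sum to 1/6.
So P(the cheque in envelope 3 | the presenter opened envelope 2 and envelope 4) = (1/12) / (1/6) = 1/2.

1/2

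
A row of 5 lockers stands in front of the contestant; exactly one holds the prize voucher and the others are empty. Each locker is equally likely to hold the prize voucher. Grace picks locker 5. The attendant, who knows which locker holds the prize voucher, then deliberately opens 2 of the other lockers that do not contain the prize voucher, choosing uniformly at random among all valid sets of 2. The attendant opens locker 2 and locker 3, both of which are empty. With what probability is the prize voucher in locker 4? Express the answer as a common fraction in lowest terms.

2/5

Apply Bayes' rule, conditioning on where the prize voucher actually is.
If it is in either of lockers 1 and 4 (prior 1/5 each): the attendant has 3 equally likely choices, so probability 1/3; weight (1/5)·(1/3) = 1/15 each.
If it is in either of lockers 2 and 3 (prior 1/5 each): that locker was opened and seen not to hold the prize — ruled out; weight (1/5)·0 = 0 each.
If it is in locker 5 (prior 1/5): the attendant has 6 equally likely choices, so probability 1/6; weight (1/5)·(1/6) = 1/30.
The weights sum to 1/6.
So P(the prize voucher in locker 4 | the attendant opened locker 2 and locker 3) = (1/15) / (1/6) = 2/5.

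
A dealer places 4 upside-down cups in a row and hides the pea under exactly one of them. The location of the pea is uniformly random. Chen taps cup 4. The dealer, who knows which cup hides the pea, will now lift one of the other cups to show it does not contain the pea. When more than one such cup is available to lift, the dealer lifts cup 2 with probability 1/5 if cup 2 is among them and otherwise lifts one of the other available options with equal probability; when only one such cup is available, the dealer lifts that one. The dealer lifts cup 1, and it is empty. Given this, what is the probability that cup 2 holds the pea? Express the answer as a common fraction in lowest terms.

Apply Bayes' rule, conditioning on where the pea actually is.
If it is under cup 1 (prior 1/4): the dealer opened cup 1, so this case is ruled out; weight (1/4)·0 = 0.
If it is under cup 2 (prior 1/4): cup 2 holds the prize so is unavailable; the dealer chooses uniformly among the 2 others, probability 1/2; weight (1/4)·(1/2) = 1/8.
If it is under cup 3 (prior 1/4): cup 2 is available but not opened, probability 4/5; weight (1/4)·(4/5) = 1/5.
If it is under cup 4 (prior 1/4): cup 2 is available but not opened; cup 1 gets probability (1 − 1/5)/2 = 2/5; weight (1/4)·(2/5) = 1/10.
The weights sum to 17/40.
So P(the pea under cup 2 | the dealer opened cup 1) = (1/8) / (17/40) = 5/17.

5/17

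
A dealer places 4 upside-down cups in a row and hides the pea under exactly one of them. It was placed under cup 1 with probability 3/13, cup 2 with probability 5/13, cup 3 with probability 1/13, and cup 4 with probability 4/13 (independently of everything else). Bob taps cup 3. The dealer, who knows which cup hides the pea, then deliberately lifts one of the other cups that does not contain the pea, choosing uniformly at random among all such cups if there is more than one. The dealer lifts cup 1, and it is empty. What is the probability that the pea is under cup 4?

12/29

Condition on the true location of the pea.
If it is under cup 1 (prior 3/13): the dealer opened cup 1, so this case is ruled out; weight (3/13)·0 = 0.
If it is under cup 2 (prior 5/13): the dealer has 2 equally likely choices, so probability 1/2; weight (5/13)·(1/2) = 5/26.
If it is under cup 3 (prior 1/13): the dealer has 3 equally likely choices, so probability 1/3; weight (1/13)·(1/3) = 1/39.
If it is under cup 4 (prior 4/13): the dealer has 2 equally likely choices, so probability 1/2; weight (4/13)·(1/2) = 2/13.
The weights sum to 29/78.
So P(the pea under cup 4 | the dealer opened cup 1) = (2/13) / (29/78) = 12/29.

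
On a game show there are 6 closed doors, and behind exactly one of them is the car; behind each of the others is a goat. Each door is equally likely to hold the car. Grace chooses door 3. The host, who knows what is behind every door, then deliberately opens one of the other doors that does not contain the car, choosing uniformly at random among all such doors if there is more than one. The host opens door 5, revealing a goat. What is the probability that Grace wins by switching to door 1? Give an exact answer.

5/24

Apply Bayes' rule, conditioning on where the car actually is.
If it is behind any of doors 1, 2, 4, and 6 (prior 1/6 each): the host has 4 equally likely choices, so probability 1/4; weight (1/6)·(1/4) = 1/24 each.
If it is behind door 3 (prior 1/6): the host has 5 equally likely choices, so probability 1/5; weight (1/6)·(1/5) = 1/30.
If it is behind door 5 (prior 1/6): the host opened door 5, so this case is ruled out; weight (1/6)·0 = 0.
The weights sum to 1/5.
So P(the car behind door 1 | the host opened door 5) = (1/24) / (1/5) = 5/24.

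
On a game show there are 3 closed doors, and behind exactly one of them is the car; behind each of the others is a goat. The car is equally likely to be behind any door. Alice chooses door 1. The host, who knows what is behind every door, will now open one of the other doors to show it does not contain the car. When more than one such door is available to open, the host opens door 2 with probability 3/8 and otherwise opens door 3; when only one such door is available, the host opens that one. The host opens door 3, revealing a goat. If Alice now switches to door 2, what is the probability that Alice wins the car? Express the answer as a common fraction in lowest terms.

8/13

Condition on the true location of the car.
If it is behind door 1 (prior 1/3): door 2 is available but not opened, probability 5/8; weight (1/3)·(5/8) = 5/24.
If it is behind door 2 (prior 1/3): only door 3 is available, probability 1; weight (1/3)·1 = 1/3.
If it is behind door 3 (prior 1/3): the host opened door 3, so this case is ruled out; weight (1/3)·0 = 0.
The weights sum to 13/24.
So P(the car behind door 2 | the host opened door 3) = (1/3) / (13/24) = 8/13.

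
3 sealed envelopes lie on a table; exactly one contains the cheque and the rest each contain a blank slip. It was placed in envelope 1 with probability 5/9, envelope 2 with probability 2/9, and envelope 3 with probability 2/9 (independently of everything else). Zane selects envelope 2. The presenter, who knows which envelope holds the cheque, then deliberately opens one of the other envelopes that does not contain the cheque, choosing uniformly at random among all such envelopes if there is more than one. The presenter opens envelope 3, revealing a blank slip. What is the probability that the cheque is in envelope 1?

Apply Bayes' rule, conditioning on where the cheque actually is.
If it is in envelope 1 (prior 5/9): the presenter has no choice, probability 1; weight (5/9)·1 = 5/9.
If it is in envelope 2 (prior 2/9): the presenter has 2 equally likely choices, so probability 1/2; weight (2/9)·(1/2) = 1/9.
If it is in envelope 3 (prior 2/9): the presenter opened envelope 3, so this case is ruled out; weight (2/9)·0 = 0.
The weights sum to 2/3.
So P(the cheque in envelope 1 | the presenter opened envelope 3) = (5/9) / (2/3) = 5/6.

5/6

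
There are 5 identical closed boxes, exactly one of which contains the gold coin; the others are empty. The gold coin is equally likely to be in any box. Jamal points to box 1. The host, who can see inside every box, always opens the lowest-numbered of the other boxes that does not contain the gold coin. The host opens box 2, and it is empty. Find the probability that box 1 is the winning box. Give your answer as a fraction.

1/4

Condition on the true location of the gold coin.
If it is in any of boxes 1, 3, 4, and 5 (prior 1/5 each): box 2 is the lowest-numbered option available, probability 1; weight (1/5)·1 = 1/5 each.
If it is in box 2 (prior 1/5): the host opened box 2, so this case is ruled out; weight (1/5)·0 = 0.
The weights sum to 4/5.
So P(the gold coin in box 1 | the host opened box 2) = (1/5) / (4/5) = 1/4.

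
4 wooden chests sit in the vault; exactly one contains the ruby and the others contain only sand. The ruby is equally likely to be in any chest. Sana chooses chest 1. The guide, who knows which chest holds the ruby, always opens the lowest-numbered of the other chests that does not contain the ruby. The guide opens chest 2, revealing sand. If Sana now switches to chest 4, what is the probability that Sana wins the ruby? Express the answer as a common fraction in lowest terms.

1/3

Consider each possible location of the ruby in turn.
If it is in any of chests 1, 3, and 4 (prior 1/4 each): chest 2 is the lowest-numbered option available, probability 1; weight (1/4)·1 = 1/4 each.
If it is in chest 2 (prior 1/4): the guide opened chest 2, so this case is ruled out; weight (1/4)·0 = 0.
The weights sum to 3/4.
So P(the ruby in chest 4 | the guide opened chest 2) = (1/4) / (3/4) = 1/3.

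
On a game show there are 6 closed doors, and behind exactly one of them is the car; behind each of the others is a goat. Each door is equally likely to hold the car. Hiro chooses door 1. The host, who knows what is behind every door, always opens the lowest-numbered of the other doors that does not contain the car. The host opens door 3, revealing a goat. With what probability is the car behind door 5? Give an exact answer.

Consider each possible location of the car in turn.
If it is behind any of doors 1, 4, 5, and 6 (prior 1/6 each): the host would have opened door 2 instead, probability 0; weight (1/6)·0 = 0 each.
If it is behind door 2 (prior 1/6): door 3 is the lowest-numbered option available, probability 1; weight (1/6)·1 = 1/6.
If it is behind door 3 (prior 1/6): the host opened door 3, so this case is ruled out; weight (1/6)·0 = 0.
The weights sum to 1/6.
So P(the car behind door 5 | the host opened door 3) = 0 / (1/6) = 0.

0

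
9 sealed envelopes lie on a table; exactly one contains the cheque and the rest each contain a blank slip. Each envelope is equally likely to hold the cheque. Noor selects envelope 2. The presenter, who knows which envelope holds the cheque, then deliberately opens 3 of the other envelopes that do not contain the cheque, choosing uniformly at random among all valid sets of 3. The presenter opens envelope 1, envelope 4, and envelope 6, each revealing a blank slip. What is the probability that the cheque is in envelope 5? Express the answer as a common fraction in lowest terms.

Apply Bayes' rule, conditioning on where the cheque actually is.
If it is in any of envelopes 1, 4, and 6 (prior 1/9 each): that envelope was opened and seen not to hold the prize — ruled out; weight (1/9)·0 = 0 each.
If it is in envelope 2 (prior 1/9): the presenter has 56 equally likely choices, so probability 1/56; weight (1/9)·(1/56) = 1/504.
If it is in any of envelopes 3, 5, 7, 8, and 9 (prior 1/9 each): the presenter has 35 equally likely choices, so probability 1/35; weight (1/9)·(1/35) = 1/315 each.
The weights sum to 1/56.
So P(the cheque in envelope 5 | the presenter opened envelope 1, envelope 4, and envelope 6) = (1/315) / (1/56) = 8/45.

8/45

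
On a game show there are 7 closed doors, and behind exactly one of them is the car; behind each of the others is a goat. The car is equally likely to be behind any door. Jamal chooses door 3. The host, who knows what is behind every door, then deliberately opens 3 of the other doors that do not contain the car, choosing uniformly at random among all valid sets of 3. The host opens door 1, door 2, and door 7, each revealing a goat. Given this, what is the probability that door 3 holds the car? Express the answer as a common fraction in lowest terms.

1/7

Apply Bayes' rule, conditioning on where the car actually is.
If it is behind any of doors 1, 2, and 7 (prior 1/7 each): that door was opened and seen not to hold the prize — ruled out; weight (1/7)·0 = 0 each.
If it is behind door 3 (prior 1/7): the host has 20 equally likely choices, so probability 1/20; weight (1/7)·(1/20) = 1/140.
If it is behind any of doors 4, 5, and 6 (prior 1/7 each): the host has 10 equally likely choices, so probability 1/10; weight (1/7)·(1/10) = 1/70 each.
The weights sum to 1/20.
So P(the car behind door 3 | the host opened door 1, door 2, and door 7) = (1/140) / (1/20) = 1/7.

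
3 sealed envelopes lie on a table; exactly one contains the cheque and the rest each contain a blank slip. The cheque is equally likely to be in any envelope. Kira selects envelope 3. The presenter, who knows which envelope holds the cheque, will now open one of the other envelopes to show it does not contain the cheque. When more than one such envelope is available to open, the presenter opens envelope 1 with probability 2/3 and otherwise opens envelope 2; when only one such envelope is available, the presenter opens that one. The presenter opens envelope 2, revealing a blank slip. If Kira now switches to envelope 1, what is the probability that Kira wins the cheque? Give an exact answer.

3/4

Consider each possible location of the cheque in turn.
If it is in envelope 1 (prior 1/3): only envelope 2 is available, probability 1; weight (1/3)·1 = 1/3.
If it is in envelope 2 (prior 1/3): the presenter opened envelope 2, so this case is ruled out; weight (1/3)·0 = 0.
If it is in envelope 3 (prior 1/3): envelope 1 is available but not opened, probability 1/3; weight (1/3)·(1/3) = 1/9.
The weights sum to 4/9.
So P(the cheque in envelope 1 | the presenter opened envelope 2) = (1/3) / (4/9) = 3/4.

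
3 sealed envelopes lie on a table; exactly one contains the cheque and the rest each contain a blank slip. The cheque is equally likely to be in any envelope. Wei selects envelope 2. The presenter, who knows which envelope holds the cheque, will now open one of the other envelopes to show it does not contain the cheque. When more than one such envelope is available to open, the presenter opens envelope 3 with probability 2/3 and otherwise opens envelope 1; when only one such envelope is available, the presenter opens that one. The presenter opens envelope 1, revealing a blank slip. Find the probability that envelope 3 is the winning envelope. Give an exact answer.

3/4

Apply Bayes' rule, conditioning on where the cheque actually is.
If it is in envelope 1 (prior 1/3): the presenter opened envelope 1, so this case is ruled out; weight (1/3)·0 = 0.
If it is in envelope 2 (prior 1/3): envelope 3 is available but not opened, probability 1/3; weight (1/3)·(1/3) = 1/9.
If it is in envelope 3 (prior 1/3): only envelope 1 is available, probability 1; weight (1/3)·1 = 1/3.
The weights sum to 4/9.
So P(the cheque in envelope 3 | the presenter opened envelope 1) = (1/3) / (4/9) = 3/4.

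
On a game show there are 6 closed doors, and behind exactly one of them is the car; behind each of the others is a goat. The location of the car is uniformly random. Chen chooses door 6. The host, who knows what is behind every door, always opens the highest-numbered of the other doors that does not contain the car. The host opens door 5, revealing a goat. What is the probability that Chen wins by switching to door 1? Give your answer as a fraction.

1/5

Consider each possible location of the car in turn.
If it is behind any of doors 1, 2, 3, 4, and 6 (prior 1/6 each): door 5 is the highest-numbered option available, probability 1; weight (1/6)·1 = 1/6 each.
If it is behind door 5 (prior 1/6): the host opened door 5, so this case is ruled out; weight (1/6)·0 = 0.
The weights sum to 5/6.
So P(the car behind door 1 | the host opened door 5) = (1/6) / (5/6) = 1/5.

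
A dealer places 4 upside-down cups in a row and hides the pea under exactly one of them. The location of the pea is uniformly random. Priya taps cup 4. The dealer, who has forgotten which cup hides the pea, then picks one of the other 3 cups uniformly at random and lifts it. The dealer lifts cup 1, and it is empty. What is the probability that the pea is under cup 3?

Consider each possible location of the pea in turn.
If it is under cup 1 (prior 1/4): the dealer opened cup 1, so this case is ruled out; weight (1/4)·0 = 0.
If it is under any of cups 2, 3, and 4 (prior 1/4 each): the dealer picks cup 1 with probability 1/3 regardless, and it is not the prize; weight (1/4)·(1/3) = 1/12 each.
The weights sum to 1/4.
So P(the pea under cup 3 | the dealer opened cup 1) = (1/12) / (1/4) = 1/3.

1/3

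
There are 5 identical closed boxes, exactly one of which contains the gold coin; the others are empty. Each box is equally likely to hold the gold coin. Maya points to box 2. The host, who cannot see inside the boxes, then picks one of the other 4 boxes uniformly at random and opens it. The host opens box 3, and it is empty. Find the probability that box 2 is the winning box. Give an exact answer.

1/4

Apply Bayes' rule, conditioning on where the gold coin actually is.
If it is in any of boxes 1, 2, 4, and 5 (prior 1/5 each): the host picks box 3 with probability 1/4 regardless, and it is not the prize; weight (1/5)·(1/4) = 1/20 each.
If it is in box 3 (prior 1/5): the host opened box 3, so this case is ruled out; weight (1/5)·0 = 0.
The weights sum to 1/5.
So P(the gold coin in box 2 | the host opened box 3) = (1/20) / (1/5) = 1/4.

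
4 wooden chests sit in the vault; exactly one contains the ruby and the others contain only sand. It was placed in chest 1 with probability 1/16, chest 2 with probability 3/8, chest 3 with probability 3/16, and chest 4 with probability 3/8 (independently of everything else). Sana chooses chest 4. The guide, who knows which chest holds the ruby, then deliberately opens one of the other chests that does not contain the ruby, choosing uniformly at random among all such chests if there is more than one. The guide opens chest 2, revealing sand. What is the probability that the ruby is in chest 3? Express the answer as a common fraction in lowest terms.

Consider each possible location of the ruby in turn.
If it is in chest 1 (prior 1/16): the guide has 2 equally likely choices, so probability 1/2; weight (1/16)·(1/2) = 1/32.
If it is in chest 2 (prior 3/8): the guide opened chest 2, so this case is ruled out; weight (3/8)·0 = 0.
If it is in chest 3 (prior 3/16): the guide has 2 equally likely choices, so probability 1/2; weight (3/16)·(1/2) = 3/32.
If it is in chest 4 (prior 3/8): the guide has 3 equally likely choices, so probability 1/3; weight (3/8)·(1/3) = 1/8.
The weights sum to 1/4.
So P(the ruby in chest 3 | the guide opened chest 2) = (3/32) / (1/4) = 3/8.

3/8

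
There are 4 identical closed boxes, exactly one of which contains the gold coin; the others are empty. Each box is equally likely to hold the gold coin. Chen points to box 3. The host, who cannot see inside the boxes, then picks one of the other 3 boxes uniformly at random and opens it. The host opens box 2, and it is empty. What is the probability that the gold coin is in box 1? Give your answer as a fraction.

1/3

Consider each possible location of the gold coin in turn.
If it is in any of boxes 1, 3, and 4 (prior 1/4 each): the host picks box 2 with probability 1/3 regardless, and it is not the prize; weight (1/4)·(1/3) = 1/12 each.
If it is in box 2 (prior 1/4): the host opened box 2, so this case is ruled out; weight (1/4)·0 = 0.
The weights sum to 1/4.
So P(the gold coin in box 1 | the host opened box 2) = (1/12) / (1/4) = 1/3.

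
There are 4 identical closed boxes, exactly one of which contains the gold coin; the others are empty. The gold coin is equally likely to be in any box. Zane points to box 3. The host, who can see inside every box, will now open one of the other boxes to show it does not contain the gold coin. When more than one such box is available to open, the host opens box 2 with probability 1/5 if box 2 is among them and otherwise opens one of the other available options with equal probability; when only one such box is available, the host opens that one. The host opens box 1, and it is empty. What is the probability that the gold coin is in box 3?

Consider each possible location of the gold coin in turn.
If it is in box 1 (prior 1/4): the host opened box 1, so this case is ruled out; weight (1/4)·0 = 0.
If it is in box 2 (prior 1/4): box 2 holds the prize so is unavailable; the host chooses uniformly among the 2 others, probability 1/2; weight (1/4)·(1/2) = 1/8.
If it is in box 3 (prior 1/4): box 2 is available but not opened; box 1 gets probability (1 − 1/5)/2 = 2/5; weight (1/4)·(2/5) = 1/10.
If it is in box 4 (prior 1/4): box 2 is available but not opened, probability 4/5; weight (1/4)·(4/5) = 1/5.
The weights sum to 17/40.
So P(the gold coin in box 3 | the host opened box 1) = (1/10) / (17/40) = 4/17.

4/17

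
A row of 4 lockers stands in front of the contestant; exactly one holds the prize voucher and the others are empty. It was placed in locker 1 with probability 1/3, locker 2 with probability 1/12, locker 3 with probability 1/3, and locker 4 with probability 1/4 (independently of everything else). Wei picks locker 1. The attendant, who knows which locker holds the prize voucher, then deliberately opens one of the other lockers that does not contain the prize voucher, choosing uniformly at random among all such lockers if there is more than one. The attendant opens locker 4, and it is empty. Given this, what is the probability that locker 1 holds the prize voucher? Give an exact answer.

Consider each possible location of the prize voucher in turn.
If it is in locker 1 (prior 1/3): the attendant has 3 equally likely choices, so probability 1/3; weight (1/3)·(1/3) = 1/9.
If it is in locker 2 (prior 1/12): the attendant has 2 equally likely choices, so probability 1/2; weight (1/12)·(1/2) = 1/24.
If it is in locker 3 (prior 1/3): the attendant has 2 equally likely choices, so probability 1/2; weight (1/3)·(1/2) = 1/6.
If it is in locker 4 (prior 1/4): the attendant opened locker 4, so this case is ruled out; weight (1/4)·0 = 0.
The weights sum to 23/72.
So P(the prize voucher in locker 1 | the attendant opened locker 4) = (1/9) / (23/72) = 8/23.

8/23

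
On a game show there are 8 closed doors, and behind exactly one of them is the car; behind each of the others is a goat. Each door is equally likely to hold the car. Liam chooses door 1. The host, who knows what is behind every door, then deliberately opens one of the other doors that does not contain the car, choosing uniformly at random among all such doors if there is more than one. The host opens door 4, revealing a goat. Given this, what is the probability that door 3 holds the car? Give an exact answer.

Condition on the true location of the car.
If it is behind door 1 (prior 1/8): the host has 7 equally likely choices, so probability 1/7; weight (1/8)·(1/7) = 1/56.
If it is behind any of doors 2, 3, 5, 6, 7, and 8 (prior 1/8 each): the host has 6 equally likely choices, so probability 1/6; weight (1/8)·(1/6) = 1/48 each.
If it is behind door 4 (prior 1/8): the host opened door 4, so this case is ruled out; weight (1/8)·0 = 0.
The weights sum to 1/7.
So P(the car behind door 3 | the host opened door 4) = (1/48) / (1/7) = 7/48.

7/48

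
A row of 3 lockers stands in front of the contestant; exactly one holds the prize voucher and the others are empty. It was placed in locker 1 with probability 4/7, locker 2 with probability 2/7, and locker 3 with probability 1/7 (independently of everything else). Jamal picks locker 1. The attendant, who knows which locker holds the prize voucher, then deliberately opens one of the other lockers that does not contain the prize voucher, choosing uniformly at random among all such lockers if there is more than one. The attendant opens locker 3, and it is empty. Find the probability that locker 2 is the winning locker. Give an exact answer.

Condition on the true location of the prize voucher.
If it is in locker 1 (prior 4/7): the attendant has 2 equally likely choices, so probability 1/2; weight (4/7)·(1/2) = 2/7.
If it is in locker 2 (prior 2/7): the attendant has no choice, probability 1; weight (2/7)·1 = 2/7.
If it is in locker 3 (prior 1/7): the attendant opened locker 3, so this case is ruled out; weight (1/7)·0 = 0.
The weights sum to 4/7.
So P(the prize voucher in locker 2 | the attendant opened locker 3) = (2/7) / (4/7) = 1/2.

1/2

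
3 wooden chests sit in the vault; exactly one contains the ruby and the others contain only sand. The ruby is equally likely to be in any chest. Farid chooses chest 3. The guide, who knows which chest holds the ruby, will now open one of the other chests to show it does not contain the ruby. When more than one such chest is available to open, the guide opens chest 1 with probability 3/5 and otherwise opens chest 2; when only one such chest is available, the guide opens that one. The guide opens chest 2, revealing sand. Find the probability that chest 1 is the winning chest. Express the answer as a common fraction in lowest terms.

Consider each possible location of the ruby in turn.
If it is in chest 1 (prior 1/3): only chest 2 is available, probability 1; weight (1/3)·1 = 1/3.
If it is in chest 2 (prior 1/3): the guide opened chest 2, so this case is ruled out; weight (1/3)·0 = 0.
If it is in chest 3 (prior 1/3): chest 1 is available but not opened, probability 2/5; weight (1/3)·(2/5) = 2/15.
The weights sum to 7/15.
So P(the ruby in chest 1 | the guide opened chest 2) = (1/3) / (7/15) = 5/7.

5/7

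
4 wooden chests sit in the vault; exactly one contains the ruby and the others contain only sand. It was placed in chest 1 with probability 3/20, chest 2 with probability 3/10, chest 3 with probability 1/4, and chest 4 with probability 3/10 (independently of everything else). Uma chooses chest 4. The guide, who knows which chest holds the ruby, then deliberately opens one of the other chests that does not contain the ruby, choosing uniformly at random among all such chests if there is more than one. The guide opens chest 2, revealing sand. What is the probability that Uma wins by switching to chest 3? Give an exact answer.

5/12

Apply Bayes' rule, conditioning on where the ruby actually is.
If it is in chest 1 (prior 3/20): the guide has 2 equally likely choices, so probability 1/2; weight (3/20)·(1/2) = 3/40.
If it is in chest 2 (prior 3/10): the guide opened chest 2, so this case is ruled out; weight (3/10)·0 = 0.
If it is in chest 3 (prior 1/4): the guide has 2 equally likely choices, so probability 1/2; weight (1/4)·(1/2) = 1/8.
If it is in chest 4 (prior 3/10): the guide has 3 equally likely choices, so probability 1/3; weight (3/10)·(1/3) = 1/10.
The weights sum to 3/10.
So P(the ruby in chest 3 | the guide opened chest 2) = (1/8) / (3/10) = 5/12.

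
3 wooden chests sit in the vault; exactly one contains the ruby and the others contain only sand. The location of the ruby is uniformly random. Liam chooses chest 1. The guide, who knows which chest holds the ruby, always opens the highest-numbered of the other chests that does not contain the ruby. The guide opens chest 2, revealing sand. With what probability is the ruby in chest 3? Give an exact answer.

Condition on the true location of the ruby.
If it is in chest 1 (prior 1/3): the guide would have opened chest 3 instead, probability 0; weight (1/3)·0 = 0.
If it is in chest 2 (prior 1/3): the guide opened chest 2, so this case is ruled out; weight (1/3)·0 = 0.
If it is in chest 3 (prior 1/3): chest 2 is the highest-numbered option available, probability 1; weight (1/3)·1 = 1/3.
The weights sum to 1/3.
So P(the ruby in chest 3 | the guide opened chest 2) = (1/3) / (1/3) = 1.

1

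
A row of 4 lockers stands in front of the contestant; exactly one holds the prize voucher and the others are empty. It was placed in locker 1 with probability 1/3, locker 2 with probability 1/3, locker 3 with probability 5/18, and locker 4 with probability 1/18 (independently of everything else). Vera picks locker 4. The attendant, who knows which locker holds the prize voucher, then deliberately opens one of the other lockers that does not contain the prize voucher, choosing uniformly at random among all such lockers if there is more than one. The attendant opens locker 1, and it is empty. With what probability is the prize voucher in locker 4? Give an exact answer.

2/35

Condition on the true location of the prize voucher.
If it is in locker 1 (prior 1/3): the attendant opened locker 1, so this case is ruled out; weight (1/3)·0 = 0.
If it is in locker 2 (prior 1/3): the attendant has 2 equally likely choices, so probability 1/2; weight (1/3)·(1/2) = 1/6.
If it is in locker 3 (prior 5/18): the attendant has 2 equally likely choices, so probability 1/2; weight (5/18)·(1/2) = 5/36.
If it is in locker 4 (prior 1/18): the attendant has 3 equally likely choices, so probability 1/3; weight (1/18)·(1/3) = 1/54.
The weights sum to 35/108.
So P(the prize voucher in locker 4 | the attendant opened locker 1) = (1/54) / (35/108) = 2/35.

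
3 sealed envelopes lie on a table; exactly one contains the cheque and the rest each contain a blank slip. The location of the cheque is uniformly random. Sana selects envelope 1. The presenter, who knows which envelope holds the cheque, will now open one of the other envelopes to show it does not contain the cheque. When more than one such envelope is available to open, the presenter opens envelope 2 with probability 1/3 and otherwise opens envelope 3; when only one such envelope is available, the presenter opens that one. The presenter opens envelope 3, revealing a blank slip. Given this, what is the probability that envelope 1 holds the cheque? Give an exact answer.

2/5

Consider each possible location of the cheque in turn.
If it is in envelope 1 (prior 1/3): envelope 2 is available but not opened, probability 2/3; weight (1/3)·(2/3) = 2/9.
If it is in envelope 2 (prior 1/3): only envelope 3 is available, probability 1; weight (1/3)·1 = 1/3.
If it is in envelope 3 (prior 1/3): the presenter opened envelope 3, so this case is ruled out; weight (1/3)·0 = 0.
The weights sum to 5/9.
So P(the cheque in envelope 1 | the presenter opened envelope 3) = (2/9) / (5/9) = 2/5.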